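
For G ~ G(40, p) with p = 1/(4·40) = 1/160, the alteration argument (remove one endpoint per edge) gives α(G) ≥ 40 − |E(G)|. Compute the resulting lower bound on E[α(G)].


E[|E(G)|] = C(40, 2)·p = 780 · (1/160) = 39/8.
E[α(G)] ≥ n − E[|E(G)|] = 40 − 39/8 = 281/8.
Numerically: ≈ 35.125.
(This is only a lower bound; the true E[α(G)] may be larger.)

E[α(G)] ≥ 281/8 ≈ 35.125.


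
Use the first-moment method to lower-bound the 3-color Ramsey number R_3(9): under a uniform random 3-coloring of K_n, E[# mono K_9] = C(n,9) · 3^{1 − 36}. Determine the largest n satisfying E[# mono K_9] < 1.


We need C(n, 9) · 3^{1 − 36} < 1, i.e. C(n, 9) < 3^{36 − 1} = 50031545098999707.
Check values of n near the boundary:
  n = 297: C(297, 9) = 43842345008337645; 43842345008337645 < 50031545098999707? YES
  n = 298: C(298, 9) = 45207677551849890; 45207677551849890 < 50031545098999707? YES
  n = 299: C(299, 9) = 46610674441390059; 46610674441390059 < 50031545098999707? YES
  n = 300: C(300, 9) = 48052241692154700; 48052241692154700 < 50031545098999707? YES
  n = 301: C(301, 9) = 49533303936090975; 49533303936090975 < 50031545098999707? YES
  n = 302: C(302, 9) = 51054804739588650; 51054804739588650 < 50031545098999707? NO
  n = 303: C(303, 9) = 52617706925494425; 52617706925494425 < 50031545098999707? NO
  n = 304: C(304, 9) = 54222992899492560; 54222992899492560 < 50031545098999707? NO
The largest n with C(n, 9) < 50031545098999707 is n = 301 (where E[X] = 16511101312030325/16677181699666569 ≈ 0.990041). Hence R_3(9) > 301, i.e. R_3(9) ≥ 302.

Largest n = 301; hence R_3(9) > 301.


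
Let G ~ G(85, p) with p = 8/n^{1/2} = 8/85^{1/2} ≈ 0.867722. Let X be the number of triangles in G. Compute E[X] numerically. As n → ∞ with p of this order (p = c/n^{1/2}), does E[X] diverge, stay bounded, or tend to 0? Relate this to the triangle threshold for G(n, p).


Number of potential triangles: C(85, 3) = 98770.
Each occurs with probability p³ ≈ (0.867722)³ ≈ 6.53343496e-01.
By linearity: E[X] = C(85, 3)·p³ ≈ 98770 · 6.53343496e-01 ≈ 64530.737148.
Since α = 1/2 < 1, p = c/n^{1/2} ≫ 1/n is above the triangle threshold p ~ 1/n. Asymptotically E[X] ~ (c³/6)·n^{3(1−α)} = (8³/6)·n^{1.5} → ∞; triangles are abundant w.h.p.

E[X] ≈ 64530.737148; in regime p = Θ(1/n^{1/2}) E[X] diverges (above the triangle threshold p ~ 1/n).


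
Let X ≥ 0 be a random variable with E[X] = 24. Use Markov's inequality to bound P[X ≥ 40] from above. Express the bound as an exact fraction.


μ = E[X] = 24, a = 40.
Markov: P[X ≥ 40] ≤ μ/a = (24)/40 = 3/5.
Numerically: ≈ 0.600000.
(Since a = 40 > μ = 24.000000, the bound 3/5 is < 1 and informative.)

P[X ≥ 40] ≤ 3/5 ≈ 0.600000.


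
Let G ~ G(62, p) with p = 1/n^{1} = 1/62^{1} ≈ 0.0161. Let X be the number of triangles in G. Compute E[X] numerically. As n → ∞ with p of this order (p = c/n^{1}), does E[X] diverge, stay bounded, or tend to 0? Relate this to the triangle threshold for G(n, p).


Number of potential triangles: C(62, 3) = 37820.
Each occurs with probability p³ ≈ (0.0161)³ ≈ 4.19590e-06.
By linearity: E[X] = C(62, 3)·p³ ≈ 37820 · 4.19590e-06 ≈ 0.159.
Here α = 1, so p = 1/n is exactly at the triangle threshold p ~ 1/n. Asymptotically E[X] → c³/6 = 1³/6 = 1/6 ≈ 0.167, a bounded constant. In this regime the triangle count is asymptotically Poisson(c³/6).

E[X] ≈ 0.159; in regime p = Θ(1/n^{1}) E[X] stays bounded (at the triangle threshold p ~ 1/n).


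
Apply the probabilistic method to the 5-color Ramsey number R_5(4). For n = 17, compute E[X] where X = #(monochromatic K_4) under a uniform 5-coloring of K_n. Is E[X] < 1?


E[X] = C(17, 4) · 5^{1 − 6} = 2380 · 5^{−5} = 2380/3125.
As a reduced fraction: E[X] = 476/625 ≈ 0.76160.
Is E[X] < 1? YES.
Since E[X] < 1, there exists a 5-coloring of K_{17} with no monochromatic K_4; hence R_5(4) > 17.

E[X] = 476/625 ≈ 0.76160; E[X] < 1, so R_5(4) > 17.


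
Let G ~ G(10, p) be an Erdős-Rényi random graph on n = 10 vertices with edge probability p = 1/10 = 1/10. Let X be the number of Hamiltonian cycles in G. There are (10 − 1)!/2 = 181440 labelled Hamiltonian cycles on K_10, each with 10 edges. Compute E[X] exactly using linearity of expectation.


K_10 has (10 − 1)!/2 = 181440 labelled Hamiltonian cycles.
For each such Hamiltonian cycle H, let X_H = 1 if all 10 edges of H are present in G. Then P[X_H = 1] = p^{10} = (1/10)^{10} = 1/10000000000.
Summing the indicators: E[X] = Σ_H E[X_H] = 181440 · p^{10} = 181440 · 1/10000000000 = 567/31250000.
Numerically: E[X] ≈ 1.81e-05.

E[X] = 181440 · (1/10)^{10} = 567/31250000 ≈ 1.81e-05.


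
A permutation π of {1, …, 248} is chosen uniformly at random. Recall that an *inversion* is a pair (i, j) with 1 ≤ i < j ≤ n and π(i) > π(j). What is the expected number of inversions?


Write X = Σ X_I over the C(248, 2) = 30628 pairs i < j, with X_I the indicator of one inversion.
There are 30628 indicators.
For each fixed pair i < j, the values π(i) and π(j) are two distinct elements of {1, …, 248} in uniformly random order; by symmetry P[π(i) > π(j)] = 1/2.
By linearity: E[X] = 30628 · (1/2) = C(248, 2) · (1/2) = 30628/2 = 15314 ≈ 15314.000.

E[X] = 15314 = 15314.000.


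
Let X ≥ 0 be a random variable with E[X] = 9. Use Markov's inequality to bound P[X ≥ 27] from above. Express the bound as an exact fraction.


μ = E[X] = 9, a = 27.
Markov: P[X ≥ 27] ≤ μ/a = (9)/27 = 1/3.
Numerically: ≈ 0.333.
(Since a = 27 > μ = 9.000, the bound 1/3 is < 1 and informative.)

P[X ≥ 27] ≤ 1/3 ≈ 0.333.


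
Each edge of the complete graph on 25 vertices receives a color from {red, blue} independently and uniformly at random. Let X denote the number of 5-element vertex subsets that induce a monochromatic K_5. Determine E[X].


Let X = Σ_S X_S over the C(25, 5) = 53130 subsets S of size 5, where X_S = 1 if the K_5 on S is monochromatic.
For a fixed S, the K_5 on S has C(5, 2) = 10 edges. P[all 10 edges red] = (1/2)^10, and likewise for blue, so P[monochromatic] = 2·(1/2)^10 = 2^{1 − 10} = 1/512.
By linearity: E[X] = C(25, 5) · 2^{1 − 10} = 53130 · 1/512 = 26565/256.
Numerically: E[X] ≈ 103.769531.

E[X] = C(25,5)·2^(1−C(5,2)) = 26565/256 ≈ 103.769531.


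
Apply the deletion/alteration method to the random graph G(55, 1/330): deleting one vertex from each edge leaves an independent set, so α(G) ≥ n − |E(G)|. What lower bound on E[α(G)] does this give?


E[|E(G)|] = C(55, 2)·p = 1485 · (1/330) = 9/2.
E[α(G)] ≥ n − E[|E(G)|] = 55 − 9/2 = 101/2.
Numerically: ≈ 50.500000.
(This is only a lower bound; the true E[α(G)] may be larger.)

E[α(G)] ≥ 101/2 ≈ 50.500000.


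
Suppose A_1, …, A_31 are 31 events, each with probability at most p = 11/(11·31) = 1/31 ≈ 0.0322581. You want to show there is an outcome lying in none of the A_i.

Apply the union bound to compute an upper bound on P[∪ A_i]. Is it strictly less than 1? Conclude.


Union bound: P[∪_{i=1}^{31} A_i] ≤ Σ_i P[A_i] ≤ 31·p = 31·(1/31) = 1.
Numerically: 1 ≈ 1.0000000.
Is 1 < 1? NO.
Since the bound 1 is ≥ 1, the union bound is uninformative here; it does NOT by itself certify existence.

31·p = 1 ≈ 1.0000000; existence NOT certified by the union bound.


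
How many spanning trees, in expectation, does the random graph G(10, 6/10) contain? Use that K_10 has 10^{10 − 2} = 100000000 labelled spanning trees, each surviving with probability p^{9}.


K_10 has 10^{10 − 2} = 100000000 labelled spanning trees.
For each such spanning tree H, let X_H = 1 if all 9 edges of H are present in G. Then P[X_H = 1] = p^{9} = (3/5)^{9} = 19683/1953125.
By linearity: E[X] = Σ_H E[X_H] = 100000000 · p^{9} = 100000000 · 19683/1953125 = 5038848/5.
Numerically: E[X] ≈ 1.00777e+06.

E[X] = 100000000 · (3/5)^{9} = 5038848/5 ≈ 1.00777e+06.


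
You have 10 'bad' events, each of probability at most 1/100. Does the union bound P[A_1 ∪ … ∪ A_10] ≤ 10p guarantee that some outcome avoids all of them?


Union bound: P[∪_{i=1}^{10} A_i] ≤ Σ_i P[A_i] ≤ 10·p = 10·(1/100) = 1/10.
Numerically: 1/10 ≈ 0.100.
Is 1/10 < 1? YES.
Since P[∪ A_i] ≤ 1/10 < 1, the complement has P[∩ A_i^c] ≥ 1 − 1/10 = 9/10 > 0, so some outcome avoids every A_i.

10·p = 1/10 ≈ 0.100; existence CERTIFIED by the union bound.


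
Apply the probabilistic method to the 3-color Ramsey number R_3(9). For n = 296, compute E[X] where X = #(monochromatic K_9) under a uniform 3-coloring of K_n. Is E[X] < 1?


E[X] = C(296, 9) · 3^{1 − 36} = 42513789098994080 · 3^{−35} = 42513789098994080/50031545098999707.
As a reduced fraction: E[X] = 42513789098994080/50031545098999707 ≈ 0.8497397.
Is E[X] < 1? YES.
Since E[X] < 1, there exists a 3-coloring of K_{296} with no monochromatic K_9; hence R_3(9) > 296.

E[X] = 42513789098994080/50031545098999707 ≈ 0.8497397; E[X] < 1, so R_3(9) > 296.


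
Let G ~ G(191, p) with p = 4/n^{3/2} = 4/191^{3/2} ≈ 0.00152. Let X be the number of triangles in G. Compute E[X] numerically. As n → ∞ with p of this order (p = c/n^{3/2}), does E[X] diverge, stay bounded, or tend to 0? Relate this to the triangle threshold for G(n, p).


Number of potential triangles: C(191, 3) = 1143135.
Each occurs with probability p³ ≈ (0.00152)³ ≈ 3.47960e-09.
By linearity: E[X] = C(191, 3)·p³ ≈ 1143135 · 3.47960e-09 ≈ 0.004.
Since α = 3/2 > 1, p = c/n^{3/2} = o(1/n) is below the triangle threshold p ~ 1/n. Asymptotically E[X] ~ (c³/6)·n^{3(1−α)} = (4³/6)·n^{-1.5} → 0, so by Markov's inequality G has no triangles w.h.p.

E[X] ≈ 0.004; in regime p = Θ(1/n^{3/2}) E[X] tends to 0 (below the triangle threshold p ~ 1/n).


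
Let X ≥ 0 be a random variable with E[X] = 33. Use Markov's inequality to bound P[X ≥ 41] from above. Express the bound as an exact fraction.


μ = E[X] = 33, a = 41.
Markov: P[X ≥ 41] ≤ μ/a = (33)/41 = 33/41.
Numerically: ≈ 0.805.
(Since a = 41 > μ = 33.000, the bound 33/41 is < 1 and informative.)

P[X ≥ 41] ≤ 33/41 ≈ 0.805.


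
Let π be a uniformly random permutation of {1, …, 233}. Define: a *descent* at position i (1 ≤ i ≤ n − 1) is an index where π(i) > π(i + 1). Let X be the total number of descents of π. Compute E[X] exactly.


Write X = Σ X_I over i = 1, …, 232, with X_I the indicator of one descent.
There are 232 indicators.
For each fixed i, the pair (π(i), π(i+1)) is a uniformly random ordered pair of distinct values from {1, …, 233}; by symmetry P[π(i) > π(i+1)] = 1/2.
By linearity: E[X] = 232 · (1/2) = (233 − 1) · (1/2) = 116 ≈ 116.000.

E[X] = 116 = 116.000.


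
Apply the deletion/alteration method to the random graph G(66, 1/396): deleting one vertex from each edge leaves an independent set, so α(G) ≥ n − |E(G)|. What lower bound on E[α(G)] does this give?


E[|E(G)|] = C(66, 2)·p = 2145 · (1/396) = 65/12.
E[α(G)] ≥ n − E[|E(G)|] = 66 − 65/12 = 727/12.
Numerically: ≈ 60.583.
(This is only a lower bound; the true E[α(G)] may be larger.)

E[α(G)] ≥ 727/12 ≈ 60.583.


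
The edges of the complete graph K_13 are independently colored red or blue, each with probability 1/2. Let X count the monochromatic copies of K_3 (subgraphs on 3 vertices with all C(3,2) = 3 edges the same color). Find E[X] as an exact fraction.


Let X = Σ_S X_S over the C(13, 3) = 286 subsets S of size 3, where X_S = 1 if the K_3 on S is monochromatic.
For a fixed S, the K_3 on S has C(3, 2) = 3 edges. P[all 3 edges red] = (1/2)^3, and likewise for blue, so P[monochromatic] = 2·(1/2)^3 = 2^{1 − 3} = 1/4.
Summing: E[X] = C(13, 3) · 2^{1 − 3} = 286 · 1/4 = 143/2.
Numerically: E[X] ≈ 71.5000.

E[X] = C(13,3)·2^(1−C(3,2)) = 143/2 ≈ 71.5000.


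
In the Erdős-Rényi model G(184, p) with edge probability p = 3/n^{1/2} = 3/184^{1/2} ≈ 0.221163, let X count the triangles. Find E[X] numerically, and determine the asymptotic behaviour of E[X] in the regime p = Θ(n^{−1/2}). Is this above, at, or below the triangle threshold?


Number of potential triangles: C(184, 3) = 1021384.
Each occurs with probability p³ ≈ (0.221163)³ ≈ 1.08177522e-02.
By linearity: E[X] = C(184, 3)·p³ ≈ 1021384 · 1.08177522e-02 ≈ 11049.079031.
Since α = 1/2 < 1, p = c/n^{1/2} ≫ 1/n is above the triangle threshold p ~ 1/n. Asymptotically E[X] ~ (c³/6)·n^{3(1−α)} = (3³/6)·n^{1.5} → ∞; triangles are abundant w.h.p.

E[X] ≈ 11049.079031; in regime p = Θ(1/n^{1/2}) E[X] diverges (above the triangle threshold p ~ 1/n).


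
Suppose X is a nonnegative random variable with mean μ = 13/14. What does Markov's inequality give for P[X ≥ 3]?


μ = E[X] = 13/14, a = 3.
Markov: P[X ≥ 3] ≤ μ/a = (13/14)/3 = 13/42.
Numerically: ≈ 0.3095.
(Since a = 3 > μ = 0.9286, the bound 13/42 is < 1 and informative.)

P[X ≥ 3] ≤ 13/42 ≈ 0.3095.


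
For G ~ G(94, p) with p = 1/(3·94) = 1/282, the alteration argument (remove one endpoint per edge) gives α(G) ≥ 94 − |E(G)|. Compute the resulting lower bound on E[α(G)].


E[|E(G)|] = C(94, 2)·p = 4371 · (1/282) = 31/2.
E[α(G)] ≥ n − E[|E(G)|] = 94 − 31/2 = 157/2.
Numerically: ≈ 78.500.
(This is only a lower bound; the true E[α(G)] may be larger.)

E[α(G)] ≥ 157/2 ≈ 78.500.


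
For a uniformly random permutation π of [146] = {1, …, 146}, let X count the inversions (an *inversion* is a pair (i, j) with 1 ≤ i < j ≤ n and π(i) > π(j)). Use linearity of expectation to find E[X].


Write X = Σ X_I over the C(146, 2) = 10585 pairs i < j, with X_I the indicator of one inversion.
There are 10585 indicators.
For each fixed pair i < j, the values π(i) and π(j) are two distinct elements of {1, …, 146} in uniformly random order; by symmetry P[π(i) > π(j)] = 1/2.
By linearity: E[X] = 10585 · (1/2) = C(146, 2) · (1/2) = 10585/2 = 10585/2 ≈ 5292.500.

E[X] = 10585/2 = 5292.500.


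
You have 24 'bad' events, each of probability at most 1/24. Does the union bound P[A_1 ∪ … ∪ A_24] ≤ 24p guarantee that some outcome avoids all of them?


Union bound: P[∪_{i=1}^{24} A_i] ≤ Σ_i P[A_i] ≤ 24·p = 24·(1/24) = 1.
Numerically: 1 ≈ 1.0000.
Is 1 < 1? NO.
Since the bound 1 is ≥ 1, the union bound is uninformative here; it does NOT by itself certify existence.

24·p = 1 ≈ 1.0000; existence NOT certified by the union bound.


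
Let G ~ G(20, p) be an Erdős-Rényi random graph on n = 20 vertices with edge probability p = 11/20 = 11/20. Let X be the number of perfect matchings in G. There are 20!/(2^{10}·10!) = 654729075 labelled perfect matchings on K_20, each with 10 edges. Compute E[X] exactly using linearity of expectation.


K_20 has 20!/(2^{10}·10!) = 654729075 labelled perfect matchings.
For each such perfect matching H, let X_H = 1 if all 10 edges of H are present in G. Then P[X_H = 1] = p^{10} = (11/20)^{10} = 25937424601/10240000000000.
By linearity: E[X] = Σ_H E[X_H] = 654729075 · p^{10} = 654729075 · 25937424601/10240000000000 = 679279440675798963/409600000000.
Numerically: E[X] ≈ 1.6584e+06.

E[X] = 654729075 · (11/20)^{10} = 679279440675798963/409600000000 ≈ 1.6584e+06.


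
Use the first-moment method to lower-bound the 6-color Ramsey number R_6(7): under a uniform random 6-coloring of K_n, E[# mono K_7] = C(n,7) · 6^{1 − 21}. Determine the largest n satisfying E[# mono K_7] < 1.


We need C(n, 7) · 6^{1 − 21} < 1, i.e. C(n, 7) < 6^{21 − 1} = 3656158440062976.
Check values of n near the boundary:
  n = 564: C(564, 7) = 3469685994423792; 3469685994423792 < 3656158440062976? YES
  n = 565: C(565, 7) = 3513212521235560; 3513212521235560 < 3656158440062976? YES
  n = 566: C(566, 7) = 3557206237959440; 3557206237959440 < 3656158440062976? YES
  n = 567: C(567, 7) = 3601671315933933; 3601671315933933 < 3656158440062976? YES
  n = 568: C(568, 7) = 3646611956239704; 3646611956239704 < 3656158440062976? YES
  n = 569: C(569, 7) = 3692032389858348; 3692032389858348 < 3656158440062976? NO
  n = 570: C(570, 7) = 3737936877831720; 3737936877831720 < 3656158440062976? NO
  n = 571: C(571, 7) = 3784329711421830; 3784329711421830 < 3656158440062976? NO
The largest n with C(n, 7) < 3656158440062976 is n = 568 (where E[X] = 16882462760369/16926659444736 ≈ 0.997). Hence R_6(7) > 568, i.e. R_6(7) ≥ 569.

Largest n = 568; hence R_6(7) > 568.


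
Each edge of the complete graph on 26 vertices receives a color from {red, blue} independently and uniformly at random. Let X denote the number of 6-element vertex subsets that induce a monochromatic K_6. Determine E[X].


Let X = Σ_S X_S over the C(26, 6) = 230230 subsets S of size 6, where X_S = 1 if the K_6 on S is monochromatic.
For a fixed S, the K_6 on S has C(6, 2) = 15 edges. P[all 15 edges red] = (1/2)^15, and likewise for blue, so P[monochromatic] = 2·(1/2)^15 = 2^{1 − 15} = 1/16384.
By linearity: E[X] = C(26, 6) · 2^{1 − 15} = 230230 · 1/16384 = 115115/8192.
Numerically: E[X] ≈ 14.052.

E[X] = C(26,6)·2^(1−C(6,2)) = 115115/8192 ≈ 14.052.


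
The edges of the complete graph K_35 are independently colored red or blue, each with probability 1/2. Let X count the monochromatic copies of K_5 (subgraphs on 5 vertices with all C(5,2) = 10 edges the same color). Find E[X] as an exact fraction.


Let X = Σ_S X_S over the C(35, 5) = 324632 subsets S of size 5, where X_S = 1 if the K_5 on S is monochromatic.
For a fixed S, the K_5 on S has C(5, 2) = 10 edges. P[all 10 edges red] = (1/2)^10, and likewise for blue, so P[monochromatic] = 2·(1/2)^10 = 2^{1 − 10} = 1/512.
By linearity of expectation: E[X] = C(35, 5) · 2^{1 − 10} = 324632 · 1/512 = 40579/64.
Numerically: E[X] ≈ 634.047.

E[X] = C(35,5)·2^(1−C(5,2)) = 40579/64 ≈ 634.047.


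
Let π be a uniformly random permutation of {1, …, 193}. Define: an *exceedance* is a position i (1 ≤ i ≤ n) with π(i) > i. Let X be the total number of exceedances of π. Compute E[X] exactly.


Write X = Σ_{i=1}^{193} X_i, where X_i = 1_{π(i) > i}.
For each fixed i, π(i) is uniform over {1, …, 193} (marginal of a uniform permutation), so P[π(i) > i] = (n − i)/n. Summing: Σ_{i=1}^{193} (n − i)/n = (0 + 1 + … + 192)/193 = 193(193 − 1)/(2·193) = (193 − 1)/2.
Hence E[X] = Σ_{i=1}^{193} (193 − i)/193 = 96 ≈ 96.00000.

E[X] = 96 = 96.00000.


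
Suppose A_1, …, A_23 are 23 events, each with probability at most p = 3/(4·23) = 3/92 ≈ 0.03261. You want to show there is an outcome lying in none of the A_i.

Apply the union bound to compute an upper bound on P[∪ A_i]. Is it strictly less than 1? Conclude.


Union bound: P[∪_{i=1}^{23} A_i] ≤ Σ_i P[A_i] ≤ 23·p = 23·(3/92) = 3/4.
Numerically: 3/4 ≈ 0.75000.
Is 3/4 < 1? YES.
Since P[∪ A_i] ≤ 3/4 < 1, the complement has P[∩ A_i^c] ≥ 1 − 3/4 = 1/4 > 0, so some outcome avoids every A_i.

23·p = 3/4 ≈ 0.75000; existence CERTIFIED by the union bound.


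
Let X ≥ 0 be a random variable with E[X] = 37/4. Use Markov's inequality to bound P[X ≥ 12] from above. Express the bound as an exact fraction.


μ = E[X] = 37/4, a = 12.
Markov: P[X ≥ 12] ≤ μ/a = (37/4)/12 = 37/48.
Numerically: ≈ 0.771.
(Since a = 12 > μ = 9.250, the bound 37/48 is < 1 and informative.)

P[X ≥ 12] ≤ 37/48 ≈ 0.771.


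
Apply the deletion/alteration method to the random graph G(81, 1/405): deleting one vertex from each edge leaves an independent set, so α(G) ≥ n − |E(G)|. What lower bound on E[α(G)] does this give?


E[|E(G)|] = C(81, 2)·p = 3240 · (1/405) = 8.
E[α(G)] ≥ n − E[|E(G)|] = 81 − 8 = 73.
Numerically: ≈ 73.00000.
(This is only a lower bound; the true E[α(G)] may be larger.)

E[α(G)] ≥ 73 ≈ 73.00000.


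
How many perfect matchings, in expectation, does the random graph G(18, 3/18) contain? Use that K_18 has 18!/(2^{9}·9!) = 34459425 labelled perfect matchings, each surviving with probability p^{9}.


K_18 has 18!/(2^{9}·9!) = 34459425 labelled perfect matchings.
For each such perfect matching H, let X_H = 1 if all 9 edges of H are present in G. Then P[X_H = 1] = p^{9} = (1/6)^{9} = 1/10077696.
By linearity: E[X] = Σ_H E[X_H] = 34459425 · p^{9} = 34459425 · 1/10077696 = 425425/124416.
Numerically: E[X] ≈ 3.419.

E[X] = 34459425 · (1/6)^{9} = 425425/124416 ≈ 3.419.


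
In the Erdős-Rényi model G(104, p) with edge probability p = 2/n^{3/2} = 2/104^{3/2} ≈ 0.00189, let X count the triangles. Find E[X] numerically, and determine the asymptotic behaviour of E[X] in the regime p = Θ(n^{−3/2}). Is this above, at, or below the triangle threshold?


Number of potential triangles: C(104, 3) = 182104.
Each occurs with probability p³ ≈ (0.00189)³ ≈ 6.70564e-09.
By linearity: E[X] = C(104, 3)·p³ ≈ 182104 · 6.70564e-09 ≈ 0.001.
Since α = 3/2 > 1, p = c/n^{3/2} = o(1/n) is below the triangle threshold p ~ 1/n. Asymptotically E[X] ~ (c³/6)·n^{3(1−α)} = (2³/6)·n^{-1.5} → 0, so by Markov's inequality G has no triangles w.h.p.

E[X] ≈ 0.001; in regime p = Θ(1/n^{3/2}) E[X] tends to 0 (below the triangle threshold p ~ 1/n).


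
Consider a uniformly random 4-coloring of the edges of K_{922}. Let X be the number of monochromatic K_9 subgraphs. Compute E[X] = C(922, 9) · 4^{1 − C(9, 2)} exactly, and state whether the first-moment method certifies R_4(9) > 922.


E[X] = C(922, 9) · 4^{1 − 36} = 1275867683890227543270 · 4^{−35} = 1275867683890227543270/1180591620717411303424.
As a reduced fraction: E[X] = 637933841945113771635/590295810358705651712 ≈ 1.08070.
Is E[X] < 1? NO.
Since E[X] ≥ 1, the first-moment bound is inconclusive at n = 922; it does NOT by itself certify R_4(9) > 922.

E[X] = 637933841945113771635/590295810358705651712 ≈ 1.08070; E[X] ≥ 1; first-moment method inconclusive here.


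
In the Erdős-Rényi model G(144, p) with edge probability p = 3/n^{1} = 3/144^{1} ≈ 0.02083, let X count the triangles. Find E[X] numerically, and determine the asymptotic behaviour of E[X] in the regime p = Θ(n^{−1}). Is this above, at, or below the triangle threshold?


Number of potential triangles: C(144, 3) = 487344.
Each occurs with probability p³ ≈ (0.02083)³ ≈ 9.042245e-06.
By linearity: E[X] = C(144, 3)·p³ ≈ 487344 · 9.042245e-06 ≈ 4.4067.
Here α = 1, so p = 3/n is exactly at the triangle threshold p ~ 1/n. Asymptotically E[X] → c³/6 = 3³/6 = 9/2 ≈ 4.5000, a bounded constant. In this regime the triangle count is asymptotically Poisson(c³/6).

E[X] ≈ 4.4067; in regime p = Θ(1/n^{1}) E[X] stays bounded (at the triangle threshold p ~ 1/n).


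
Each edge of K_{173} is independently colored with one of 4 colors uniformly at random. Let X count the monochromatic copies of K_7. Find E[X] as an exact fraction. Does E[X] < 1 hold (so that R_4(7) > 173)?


E[X] = C(173, 7) · 4^{1 − 21} = 813769676772 · 4^{−20} = 813769676772/1099511627776.
As a reduced fraction: E[X] = 203442419193/274877906944 ≈ 0.740.
Is E[X] < 1? YES.
Since E[X] < 1, there exists a 4-coloring of K_{173} with no monochromatic K_7; hence R_4(7) > 173.

E[X] = 203442419193/274877906944 ≈ 0.740; E[X] < 1, so R_4(7) > 173.


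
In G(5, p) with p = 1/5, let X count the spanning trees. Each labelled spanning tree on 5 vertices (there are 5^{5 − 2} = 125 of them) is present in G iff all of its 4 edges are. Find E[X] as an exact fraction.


K_5 has 5^{5 − 2} = 125 labelled spanning trees.
For each such spanning tree H, let X_H = 1 if all 4 edges of H are present in G. Then P[X_H = 1] = p^{4} = (1/5)^{4} = 1/625.
By linearity: E[X] = Σ_H E[X_H] = 125 · p^{4} = 125 · 1/625 = 1/5.
Numerically: E[X] ≈ 0.2.

E[X] = 125 · (1/5)^{4} = 1/5 ≈ 0.2.


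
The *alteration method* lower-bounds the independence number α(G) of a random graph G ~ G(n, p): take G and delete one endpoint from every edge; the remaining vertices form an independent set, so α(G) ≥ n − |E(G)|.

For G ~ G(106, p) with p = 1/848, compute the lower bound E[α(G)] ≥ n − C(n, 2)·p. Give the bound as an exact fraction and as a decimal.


E[|E(G)|] = C(106, 2)·p = 5565 · (1/848) = 105/16.
E[α(G)] ≥ n − E[|E(G)|] = 106 − 105/16 = 1591/16.
Numerically: ≈ 99.43750.
(This is only a lower bound; the true E[α(G)] may be larger.)

E[α(G)] ≥ 1591/16 ≈ 99.43750.


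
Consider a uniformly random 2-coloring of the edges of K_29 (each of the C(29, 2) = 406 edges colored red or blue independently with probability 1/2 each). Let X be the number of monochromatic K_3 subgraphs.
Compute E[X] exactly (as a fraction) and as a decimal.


Let X = Σ_S X_S over the C(29, 3) = 3654 subsets S of size 3, where X_S = 1 if the K_3 on S is monochromatic.
For a fixed S, the K_3 on S has C(3, 2) = 3 edges. P[all 3 edges red] = (1/2)^3, and likewise for blue, so P[monochromatic] = 2·(1/2)^3 = 2^{1 − 3} = 1/4.
By linearity: E[X] = C(29, 3) · 2^{1 − 3} = 3654 · 1/4 = 1827/2.
Numerically: E[X] ≈ 913.500.

E[X] = C(29,3)·2^(1−C(3,2)) = 1827/2 ≈ 913.500.


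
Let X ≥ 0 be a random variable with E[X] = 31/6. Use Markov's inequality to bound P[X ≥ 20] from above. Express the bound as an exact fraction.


μ = E[X] = 31/6, a = 20.
Markov: P[X ≥ 20] ≤ μ/a = (31/6)/20 = 31/120.
Numerically: ≈ 0.25833.
(Since a = 20 > μ = 5.16667, the bound 31/120 is < 1 and informative.)

P[X ≥ 20] ≤ 31/120 ≈ 0.25833.


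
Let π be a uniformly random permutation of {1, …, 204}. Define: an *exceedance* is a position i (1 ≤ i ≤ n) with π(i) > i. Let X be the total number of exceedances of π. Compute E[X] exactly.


Write X = Σ_{i=1}^{204} X_i, where X_i = 1_{π(i) > i}.
For each fixed i, π(i) is uniform over {1, …, 204} (marginal of a uniform permutation), so P[π(i) > i] = (n − i)/n. Summing: Σ_{i=1}^{204} (n − i)/n = (0 + 1 + … + 203)/204 = 204(204 − 1)/(2·204) = (204 − 1)/2.
Hence E[X] = Σ_{i=1}^{204} (204 − i)/204 = 203/2 ≈ 101.50000.

E[X] = 203/2 = 101.50000.


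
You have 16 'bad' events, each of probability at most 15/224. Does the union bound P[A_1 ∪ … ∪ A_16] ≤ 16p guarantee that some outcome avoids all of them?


Union bound: P[∪_{i=1}^{16} A_i] ≤ Σ_i P[A_i] ≤ 16·p = 16·(15/224) = 15/14.
Numerically: 15/14 ≈ 1.071.
Is 15/14 < 1? NO.
Since the bound 15/14 is ≥ 1, the union bound is uninformative here; it does NOT by itself certify existence.

16·p = 15/14 ≈ 1.071; existence NOT certified by the union bound.


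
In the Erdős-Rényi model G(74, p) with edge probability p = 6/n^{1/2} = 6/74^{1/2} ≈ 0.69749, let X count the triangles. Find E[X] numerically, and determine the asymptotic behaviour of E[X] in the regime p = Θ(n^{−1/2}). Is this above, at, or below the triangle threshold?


Number of potential triangles: C(74, 3) = 64824.
Each occurs with probability p³ ≈ (0.69749)³ ≈ 3.3931743e-01.
By linearity: E[X] = C(74, 3)·p³ ≈ 64824 · 3.3931743e-01 ≈ 21995.91321.
Since α = 1/2 < 1, p = c/n^{1/2} ≫ 1/n is above the triangle threshold p ~ 1/n. Asymptotically E[X] ~ (c³/6)·n^{3(1−α)} = (6³/6)·n^{1.5} → ∞; triangles are abundant w.h.p.

E[X] ≈ 21995.91321; in regime p = Θ(1/n^{1/2}) E[X] diverges (above the triangle threshold p ~ 1/n).


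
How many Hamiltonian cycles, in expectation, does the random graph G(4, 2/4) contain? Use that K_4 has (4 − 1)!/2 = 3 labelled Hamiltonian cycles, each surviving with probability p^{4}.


K_4 has (4 − 1)!/2 = 3 labelled Hamiltonian cycles.
For each such Hamiltonian cycle H, let X_H = 1 if all 4 edges of H are present in G. Then P[X_H = 1] = p^{4} = (1/2)^{4} = 1/16.
By linearity of expectation: E[X] = Σ_H E[X_H] = 3 · p^{4} = 3 · 1/16 = 3/16.
Numerically: E[X] ≈ 0.1875.

E[X] = 3 · (1/2)^{4} = 3/16 ≈ 0.1875.


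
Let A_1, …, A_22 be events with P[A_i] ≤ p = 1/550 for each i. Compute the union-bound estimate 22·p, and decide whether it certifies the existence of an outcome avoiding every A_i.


Union bound: P[∪_{i=1}^{22} A_i] ≤ Σ_i P[A_i] ≤ 22·p = 22·(1/550) = 1/25.
Numerically: 1/25 ≈ 0.0400.
Is 1/25 < 1? YES.
Since P[∪ A_i] ≤ 1/25 < 1, the complement has P[∩ A_i^c] ≥ 1 − 1/25 = 24/25 > 0, so some outcome avoids every A_i.

22·p = 1/25 ≈ 0.0400; existence CERTIFIED by the union bound.


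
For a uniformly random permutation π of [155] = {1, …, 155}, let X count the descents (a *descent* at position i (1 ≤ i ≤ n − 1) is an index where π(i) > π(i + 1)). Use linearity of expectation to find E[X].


Write X = Σ X_I over i = 1, …, 154, with X_I the indicator of one descent.
There are 154 indicators.
For each fixed i, the pair (π(i), π(i+1)) is a uniformly random ordered pair of distinct values from {1, …, 155}; by symmetry P[π(i) > π(i+1)] = 1/2.
By linearity: E[X] = 154 · (1/2) = (155 − 1) · (1/2) = 77 ≈ 77.00000.

E[X] = 77 = 77.00000.


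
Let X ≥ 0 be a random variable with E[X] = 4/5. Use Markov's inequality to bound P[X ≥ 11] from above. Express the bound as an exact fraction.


μ = E[X] = 4/5, a = 11.
Markov: P[X ≥ 11] ≤ μ/a = (4/5)/11 = 4/55.
Numerically: ≈ 0.072727.
(Since a = 11 > μ = 0.800000, the bound 4/55 is < 1 and informative.)

P[X ≥ 11] ≤ 4/55 ≈ 0.072727.


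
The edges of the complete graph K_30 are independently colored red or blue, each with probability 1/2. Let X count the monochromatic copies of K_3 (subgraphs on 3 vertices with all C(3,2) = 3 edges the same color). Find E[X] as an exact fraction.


Let X = Σ_S X_S over the C(30, 3) = 4060 subsets S of size 3, where X_S = 1 if the K_3 on S is monochromatic.
For a fixed S, the K_3 on S has C(3, 2) = 3 edges. P[all 3 edges red] = (1/2)^3, and likewise for blue, so P[monochromatic] = 2·(1/2)^3 = 2^{1 − 3} = 1/4.
Summing: E[X] = C(30, 3) · 2^{1 − 3} = 4060 · 1/4 = 1015.
Numerically: E[X] ≈ 1015.000000.

E[X] = C(30,3)·2^(1−C(3,2)) = 1015 ≈ 1015.000000.


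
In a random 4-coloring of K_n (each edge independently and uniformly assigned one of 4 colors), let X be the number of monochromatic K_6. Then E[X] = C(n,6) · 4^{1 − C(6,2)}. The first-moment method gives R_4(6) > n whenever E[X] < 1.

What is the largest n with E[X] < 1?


We need C(n, 6) · 4^{1 − 15} < 1, i.e. C(n, 6) < 4^{15 − 1} = 268435456.
Check values of n near the boundary:
  n = 75: C(75, 6) = 201359550; 201359550 < 268435456? YES
  n = 76: C(76, 6) = 218618940; 218618940 < 268435456? YES
  n = 77: C(77, 6) = 237093780; 237093780 < 268435456? YES
  n = 78: C(78, 6) = 256851595; 256851595 < 268435456? YES
  n = 79: C(79, 6) = 277962685; 277962685 < 268435456? NO
  n = 80: C(80, 6) = 300500200; 300500200 < 268435456? NO
The largest n with C(n, 6) < 268435456 is n = 78 (where E[X] = 256851595/268435456 ≈ 0.957). Hence R_4(6) > 78, i.e. R_4(6) ≥ 79.

Largest n = 78; hence R_4(6) > 78.


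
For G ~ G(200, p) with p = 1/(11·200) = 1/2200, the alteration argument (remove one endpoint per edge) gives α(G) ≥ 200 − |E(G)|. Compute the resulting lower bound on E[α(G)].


E[|E(G)|] = C(200, 2)·p = 19900 · (1/2200) = 199/22.
E[α(G)] ≥ n − E[|E(G)|] = 200 − 199/22 = 4201/22.
Numerically: ≈ 190.9545.
(This is only a lower bound; the true E[α(G)] may be larger.)

E[α(G)] ≥ 4201/22 ≈ 190.9545.


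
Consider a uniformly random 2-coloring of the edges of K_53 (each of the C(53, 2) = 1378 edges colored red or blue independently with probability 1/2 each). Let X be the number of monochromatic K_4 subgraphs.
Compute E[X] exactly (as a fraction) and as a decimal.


Let X = Σ_S X_S over the C(53, 4) = 292825 subsets S of size 4, where X_S = 1 if the K_4 on S is monochromatic.
For a fixed S, the K_4 on S has C(4, 2) = 6 edges. P[all 6 edges red] = (1/2)^6, and likewise for blue, so P[monochromatic] = 2·(1/2)^6 = 2^{1 − 6} = 1/32.
By linearity: E[X] = C(53, 4) · 2^{1 − 6} = 292825 · 1/32 = 292825/32.
Numerically: E[X] ≈ 9150.781250.

E[X] = C(53,4)·2^(1−C(4,2)) = 292825/32 ≈ 9150.781250.


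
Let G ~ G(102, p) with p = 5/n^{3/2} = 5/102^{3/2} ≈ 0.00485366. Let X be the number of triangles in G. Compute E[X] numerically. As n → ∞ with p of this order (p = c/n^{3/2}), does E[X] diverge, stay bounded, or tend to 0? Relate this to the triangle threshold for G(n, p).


Number of potential triangles: C(102, 3) = 171700.
Each occurs with probability p³ ≈ (0.00485366)³ ≈ 1.14342910e-07.
By linearity: E[X] = C(102, 3)·p³ ≈ 171700 · 1.14342910e-07 ≈ 0.019633.
Since α = 3/2 > 1, p = c/n^{3/2} = o(1/n) is below the triangle threshold p ~ 1/n. Asymptotically E[X] ~ (c³/6)·n^{3(1−α)} = (5³/6)·n^{-1.5} → 0, so by Markov's inequality G has no triangles w.h.p.

E[X] ≈ 0.019633; in regime p = Θ(1/n^{3/2}) E[X] tends to 0 (below the triangle threshold p ~ 1/n).


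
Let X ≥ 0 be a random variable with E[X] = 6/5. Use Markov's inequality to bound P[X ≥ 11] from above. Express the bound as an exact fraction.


μ = E[X] = 6/5, a = 11.
Markov: P[X ≥ 11] ≤ μ/a = (6/5)/11 = 6/55.
Numerically: ≈ 0.10909.
(Since a = 11 > μ = 1.20000, the bound 6/55 is < 1 and informative.)

P[X ≥ 11] ≤ 6/55 ≈ 0.10909.


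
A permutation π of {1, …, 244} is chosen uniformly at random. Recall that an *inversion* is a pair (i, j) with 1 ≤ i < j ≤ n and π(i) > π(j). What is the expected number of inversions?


Write X = Σ X_I over the C(244, 2) = 29646 pairs i < j, with X_I the indicator of one inversion.
There are 29646 indicators.
For each fixed pair i < j, the values π(i) and π(j) are two distinct elements of {1, …, 244} in uniformly random order; by symmetry P[π(i) > π(j)] = 1/2.
By linearity: E[X] = 29646 · (1/2) = C(244, 2) · (1/2) = 29646/2 = 14823 ≈ 14823.0000.

E[X] = 14823 = 14823.0000.


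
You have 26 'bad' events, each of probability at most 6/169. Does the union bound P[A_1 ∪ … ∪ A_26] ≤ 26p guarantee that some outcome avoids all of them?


Union bound: P[∪_{i=1}^{26} A_i] ≤ Σ_i P[A_i] ≤ 26·p = 26·(6/169) = 12/13.
Numerically: 12/13 ≈ 0.9230769.
Is 12/13 < 1? YES.
Since P[∪ A_i] ≤ 12/13 < 1, the complement has P[∩ A_i^c] ≥ 1 − 12/13 = 1/13 > 0, so some outcome avoids every A_i.

26·p = 12/13 ≈ 0.9230769; existence CERTIFIED by the union bound.


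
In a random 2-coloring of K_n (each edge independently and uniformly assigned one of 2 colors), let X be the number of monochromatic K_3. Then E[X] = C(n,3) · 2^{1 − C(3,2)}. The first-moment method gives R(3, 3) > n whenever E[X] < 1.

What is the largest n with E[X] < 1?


We need C(n, 3) · 2^{1 − 3} < 1, i.e. C(n, 3) < 2^{3 − 1} = 4.
Check values of n near the boundary:
  n = 3: C(3, 3) = 1; 1 < 4? YES
  n = 4: C(4, 3) = 4; 4 < 4? NO
  n = 5: C(5, 3) = 10; 10 < 4? NO
The largest n with C(n, 3) < 4 is n = 3 (where E[X] = 1/4 ≈ 0.25000). Hence R(3, 3) > 3, i.e. R(3, 3) ≥ 4.

Largest n = 3; hence R(3, 3) > 3.


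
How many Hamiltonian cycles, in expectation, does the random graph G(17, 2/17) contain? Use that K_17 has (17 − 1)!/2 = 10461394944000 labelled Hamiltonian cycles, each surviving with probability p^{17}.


K_17 has (17 − 1)!/2 = 10461394944000 labelled Hamiltonian cycles.
For each such Hamiltonian cycle H, let X_H = 1 if all 17 edges of H are present in G. Then P[X_H = 1] = p^{17} = (2/17)^{17} = 131072/827240261886336764177.
By linearity: E[X] = Σ_H E[X_H] = 10461394944000 · p^{17} = 10461394944000 · 131072/827240261886336764177 = 1371195958099968000/827240261886336764177.
Numerically: E[X] ≈ 0.001658.

E[X] = 10461394944000 · (2/17)^{17} = 1371195958099968000/827240261886336764177 ≈ 0.001658.


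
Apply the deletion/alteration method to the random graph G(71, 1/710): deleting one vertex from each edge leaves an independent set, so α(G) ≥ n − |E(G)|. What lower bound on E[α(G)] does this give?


E[|E(G)|] = C(71, 2)·p = 2485 · (1/710) = 7/2.
E[α(G)] ≥ n − E[|E(G)|] = 71 − 7/2 = 135/2.
Numerically: ≈ 67.500000.
(This is only a lower bound; the true E[α(G)] may be larger.)

E[α(G)] ≥ 135/2 ≈ 67.500000.


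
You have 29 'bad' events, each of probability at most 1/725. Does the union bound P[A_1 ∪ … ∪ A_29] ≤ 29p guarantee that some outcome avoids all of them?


Union bound: P[∪_{i=1}^{29} A_i] ≤ Σ_i P[A_i] ≤ 29·p = 29·(1/725) = 1/25.
Numerically: 1/25 ≈ 0.040000.
Is 1/25 < 1? YES.
Since P[∪ A_i] ≤ 1/25 < 1, the complement has P[∩ A_i^c] ≥ 1 − 1/25 = 24/25 > 0, so some outcome avoids every A_i.

29·p = 1/25 ≈ 0.040000; existence CERTIFIED by the union bound.


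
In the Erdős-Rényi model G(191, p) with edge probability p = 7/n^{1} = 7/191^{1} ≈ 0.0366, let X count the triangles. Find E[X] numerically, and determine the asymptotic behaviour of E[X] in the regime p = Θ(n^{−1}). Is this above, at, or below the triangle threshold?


Number of potential triangles: C(191, 3) = 1143135.
Each occurs with probability p³ ≈ (0.0366)³ ≈ 4.92259e-05.
By linearity: E[X] = C(191, 3)·p³ ≈ 1143135 · 4.92259e-05 ≈ 56.272.
Here α = 1, so p = 7/n is exactly at the triangle threshold p ~ 1/n. Asymptotically E[X] → c³/6 = 7³/6 = 343/6 ≈ 57.167, a bounded constant. In this regime the triangle count is asymptotically Poisson(c³/6).

E[X] ≈ 56.272; in regime p = Θ(1/n^{1}) E[X] stays bounded (at the triangle threshold p ~ 1/n).


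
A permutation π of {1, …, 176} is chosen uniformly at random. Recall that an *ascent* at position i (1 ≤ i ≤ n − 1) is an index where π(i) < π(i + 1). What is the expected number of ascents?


Write X = Σ X_I over i = 1, …, 175, with X_I the indicator of one ascent.
There are 175 indicators.
For each fixed i, the pair (π(i), π(i+1)) is a uniformly random ordered pair of distinct values from {1, …, 176}; by symmetry P[π(i) < π(i+1)] = 1/2.
By linearity: E[X] = 175 · (1/2) = (176 − 1) · (1/2) = 175/2 ≈ 87.500.

E[X] = 175/2 = 87.500.


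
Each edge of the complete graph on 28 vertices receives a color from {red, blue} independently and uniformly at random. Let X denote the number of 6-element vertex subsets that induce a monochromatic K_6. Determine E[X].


Let X = Σ_S X_S over the C(28, 6) = 376740 subsets S of size 6, where X_S = 1 if the K_6 on S is monochromatic.
For a fixed S, the K_6 on S has C(6, 2) = 15 edges. P[all 15 edges red] = (1/2)^15, and likewise for blue, so P[monochromatic] = 2·(1/2)^15 = 2^{1 − 15} = 1/16384.
By linearity: E[X] = C(28, 6) · 2^{1 − 15} = 376740 · 1/16384 = 94185/4096.
Numerically: E[X] ≈ 22.994385.

E[X] = C(28,6)·2^(1−C(6,2)) = 94185/4096 ≈ 22.994385.


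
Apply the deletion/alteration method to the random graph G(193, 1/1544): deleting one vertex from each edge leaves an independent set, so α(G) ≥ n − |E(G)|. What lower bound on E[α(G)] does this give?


E[|E(G)|] = C(193, 2)·p = 18528 · (1/1544) = 12.
E[α(G)] ≥ n − E[|E(G)|] = 193 − 12 = 181.
Numerically: ≈ 181.000.
(This is only a lower bound; the true E[α(G)] may be larger.)

E[α(G)] ≥ 181 ≈ 181.000.


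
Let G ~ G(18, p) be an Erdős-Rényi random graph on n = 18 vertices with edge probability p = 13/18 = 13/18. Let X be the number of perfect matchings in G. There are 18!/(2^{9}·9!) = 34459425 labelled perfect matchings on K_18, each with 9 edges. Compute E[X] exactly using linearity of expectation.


K_18 has 18!/(2^{9}·9!) = 34459425 labelled perfect matchings.
For each such perfect matching H, let X_H = 1 if all 9 edges of H are present in G. Then P[X_H = 1] = p^{9} = (13/18)^{9} = 10604499373/198359290368.
By linearity of expectation: E[X] = Σ_H E[X_H] = 34459425 · p^{9} = 34459425 · 10604499373/198359290368 = 4511419145758525/2448880128.
Numerically: E[X] ≈ 1.842e+06.

E[X] = 34459425 · (13/18)^{9} = 4511419145758525/2448880128 ≈ 1.842e+06.


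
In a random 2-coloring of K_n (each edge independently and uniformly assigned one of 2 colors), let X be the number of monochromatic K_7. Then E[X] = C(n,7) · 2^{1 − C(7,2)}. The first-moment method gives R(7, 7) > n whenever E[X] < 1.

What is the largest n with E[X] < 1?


We need C(n, 7) · 2^{1 − 21} < 1, i.e. C(n, 7) < 2^{21 − 1} = 1048576.
Check values of n near the boundary:
  n = 22: C(22, 7) = 170544; 170544 < 1048576? YES
  n = 23: C(23, 7) = 245157; 245157 < 1048576? YES
  n = 24: C(24, 7) = 346104; 346104 < 1048576? YES
  n = 25: C(25, 7) = 480700; 480700 < 1048576? YES
  n = 26: C(26, 7) = 657800; 657800 < 1048576? YES
  n = 27: C(27, 7) = 888030; 888030 < 1048576? YES
  n = 28: C(28, 7) = 1184040; 1184040 < 1048576? NO
  n = 29: C(29, 7) = 1560780; 1560780 < 1048576? NO
The largest n with C(n, 7) < 1048576 is n = 27 (where E[X] = 444015/524288 ≈ 0.846891). Hence R(7, 7) > 27, i.e. R(7, 7) ≥ 28.

Largest n = 27; hence R(7, 7) > 27.
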